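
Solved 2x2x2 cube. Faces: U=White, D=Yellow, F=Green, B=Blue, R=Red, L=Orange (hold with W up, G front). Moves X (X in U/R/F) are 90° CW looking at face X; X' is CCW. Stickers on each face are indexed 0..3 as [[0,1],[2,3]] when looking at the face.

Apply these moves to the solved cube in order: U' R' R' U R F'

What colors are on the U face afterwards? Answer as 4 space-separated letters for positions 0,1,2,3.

Answer: W R G G

Derivation:
After move 1 (U'): U=WWWW F=OOGG R=GGRR B=RRBB L=BBOO
After move 2 (R'): R=GRGR U=WBWR F=OWGW D=YOYG B=YRYB
After move 3 (R'): R=RRGG U=WYWY F=OBGR D=YWYW B=GROB
After move 4 (U): U=WWYY F=RRGR R=GRGG B=BBOB L=OBOO
After move 5 (R): R=GGGR U=WRYR F=RWGW D=YOYB B=YBWB
After move 6 (F'): F=WWRG U=WRGG R=OGYR D=BOYB L=OROY
Query: U face = WRGG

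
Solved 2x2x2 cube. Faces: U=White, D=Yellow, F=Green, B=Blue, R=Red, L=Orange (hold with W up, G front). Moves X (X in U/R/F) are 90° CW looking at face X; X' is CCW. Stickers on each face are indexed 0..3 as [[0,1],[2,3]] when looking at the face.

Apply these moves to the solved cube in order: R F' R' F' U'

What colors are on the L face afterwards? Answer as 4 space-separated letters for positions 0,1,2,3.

After move 1 (R): R=RRRR U=WGWG F=GYGY D=YBYB B=WBWB
After move 2 (F'): F=YYGG U=WGRR R=BRYR D=OOYB L=OGOW
After move 3 (R'): R=RRBY U=WWRW F=YGGR D=OYYG B=BBOB
After move 4 (F'): F=GRYG U=WWRB R=YROY D=GWYG L=OWOR
After move 5 (U'): U=WBWR F=OWYG R=GROY B=YROB L=BBOR
Query: L face = BBOR

Answer: B B O R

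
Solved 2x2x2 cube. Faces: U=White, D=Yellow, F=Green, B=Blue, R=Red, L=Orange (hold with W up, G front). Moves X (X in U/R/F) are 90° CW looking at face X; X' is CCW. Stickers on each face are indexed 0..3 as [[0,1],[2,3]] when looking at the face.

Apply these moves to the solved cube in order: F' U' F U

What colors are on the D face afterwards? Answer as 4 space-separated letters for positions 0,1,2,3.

Answer: Y G Y Y

Derivation:
After move 1 (F'): F=GGGG U=WWRR R=YRYR D=OOYY L=OWOW
After move 2 (U'): U=WRWR F=OWGG R=GGYR B=YRBB L=BBOW
After move 3 (F): F=GOGW U=WRWB R=WGRR D=YGYY L=BOOO
After move 4 (U): U=WWBR F=WGGW R=YRRR B=BOBB L=GOOO
Query: D face = YGYY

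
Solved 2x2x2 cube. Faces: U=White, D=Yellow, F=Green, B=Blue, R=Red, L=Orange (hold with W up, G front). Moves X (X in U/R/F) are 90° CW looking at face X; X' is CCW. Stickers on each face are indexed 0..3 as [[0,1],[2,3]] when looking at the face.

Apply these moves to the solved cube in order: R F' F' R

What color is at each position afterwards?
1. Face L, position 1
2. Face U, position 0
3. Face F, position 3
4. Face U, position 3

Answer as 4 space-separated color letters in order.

Answer: R W B G

Derivation:
After move 1 (R): R=RRRR U=WGWG F=GYGY D=YBYB B=WBWB
After move 2 (F'): F=YYGG U=WGRR R=BRYR D=OOYB L=OGOW
After move 3 (F'): F=YGYG U=WGBY R=OROR D=GWYB L=OROR
After move 4 (R): R=OORR U=WGBG F=YWYB D=GWYW B=YBGB
Query 1: L[1] = R
Query 2: U[0] = W
Query 3: F[3] = B
Query 4: U[3] = G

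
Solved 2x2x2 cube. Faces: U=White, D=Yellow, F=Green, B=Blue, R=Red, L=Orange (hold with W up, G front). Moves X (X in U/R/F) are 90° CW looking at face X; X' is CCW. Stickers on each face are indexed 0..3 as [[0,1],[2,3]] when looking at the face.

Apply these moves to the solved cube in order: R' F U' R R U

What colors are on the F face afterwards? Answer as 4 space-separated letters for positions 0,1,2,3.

After move 1 (R'): R=RRRR U=WBWB F=GWGW D=YGYG B=YBYB
After move 2 (F): F=GGWW U=WBOO R=WRBR D=RRYG L=OYOG
After move 3 (U'): U=BOWO F=OYWW R=GGBR B=WRYB L=YBOG
After move 4 (R): R=BGRG U=BYWW F=ORWG D=RYYW B=OROB
After move 5 (R): R=RBGG U=BRWG F=OYWW D=ROYO B=WRYB
After move 6 (U): U=WBGR F=RBWW R=WRGG B=YBYB L=OYOG
Query: F face = RBWW

Answer: R B W W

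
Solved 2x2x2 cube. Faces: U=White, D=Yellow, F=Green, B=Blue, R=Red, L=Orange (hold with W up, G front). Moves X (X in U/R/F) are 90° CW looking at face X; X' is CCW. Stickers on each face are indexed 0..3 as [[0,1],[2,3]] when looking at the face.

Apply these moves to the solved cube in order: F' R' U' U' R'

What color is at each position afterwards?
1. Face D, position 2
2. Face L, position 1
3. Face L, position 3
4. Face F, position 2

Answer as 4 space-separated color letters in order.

Answer: Y R W G

Derivation:
After move 1 (F'): F=GGGG U=WWRR R=YRYR D=OOYY L=OWOW
After move 2 (R'): R=RRYY U=WBRB F=GWGR D=OGYG B=YBOB
After move 3 (U'): U=BBWR F=OWGR R=GWYY B=RROB L=YBOW
After move 4 (U'): U=BRBW F=YBGR R=OWYY B=GWOB L=RROW
After move 5 (R'): R=WYOY U=BOBG F=YRGW D=OBYR B=GWGB
Query 1: D[2] = Y
Query 2: L[1] = R
Query 3: L[3] = W
Query 4: F[2] = G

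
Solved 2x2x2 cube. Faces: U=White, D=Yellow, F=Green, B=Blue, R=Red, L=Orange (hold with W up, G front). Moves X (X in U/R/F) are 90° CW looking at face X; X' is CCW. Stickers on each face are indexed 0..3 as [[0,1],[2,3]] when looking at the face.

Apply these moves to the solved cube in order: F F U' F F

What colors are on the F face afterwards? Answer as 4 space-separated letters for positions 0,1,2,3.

Answer: G G R O

Derivation:
After move 1 (F): F=GGGG U=WWOO R=WRWR D=RRYY L=OYOY
After move 2 (F): F=GGGG U=WWYY R=OROR D=WWYY L=OROR
After move 3 (U'): U=WYWY F=ORGG R=GGOR B=ORBB L=BBOR
After move 4 (F): F=GOGR U=WYRB R=WGYR D=OGYY L=BWOW
After move 5 (F): F=GGRO U=WYWW R=RGBR D=YWYY L=BOOG
Query: F face = GGRO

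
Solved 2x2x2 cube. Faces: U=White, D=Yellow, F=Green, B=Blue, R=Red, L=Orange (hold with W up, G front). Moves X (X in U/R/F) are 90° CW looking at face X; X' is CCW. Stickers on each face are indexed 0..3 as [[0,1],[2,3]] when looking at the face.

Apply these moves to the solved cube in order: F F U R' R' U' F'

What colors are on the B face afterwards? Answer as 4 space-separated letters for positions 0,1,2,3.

After move 1 (F): F=GGGG U=WWOO R=WRWR D=RRYY L=OYOY
After move 2 (F): F=GGGG U=WWYY R=OROR D=WWYY L=OROR
After move 3 (U): U=YWYW F=ORGG R=BBOR B=ORBB L=GGOR
After move 4 (R'): R=BRBO U=YBYO F=OWGW D=WRYG B=YRWB
After move 5 (R'): R=ROBB U=YWYY F=OBGO D=WWYW B=GRRB
After move 6 (U'): U=WYYY F=GGGO R=OBBB B=RORB L=GROR
After move 7 (F'): F=GOGG U=WYOB R=WBWB D=RRYW L=GYOY
Query: B face = RORB

Answer: R O R B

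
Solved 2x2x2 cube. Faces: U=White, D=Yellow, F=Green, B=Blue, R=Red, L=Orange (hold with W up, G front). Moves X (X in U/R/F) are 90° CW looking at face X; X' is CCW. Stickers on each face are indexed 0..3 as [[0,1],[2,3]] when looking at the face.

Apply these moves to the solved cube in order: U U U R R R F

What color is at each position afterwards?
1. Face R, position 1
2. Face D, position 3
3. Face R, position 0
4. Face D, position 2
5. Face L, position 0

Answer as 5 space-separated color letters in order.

After move 1 (U): U=WWWW F=RRGG R=BBRR B=OOBB L=GGOO
After move 2 (U): U=WWWW F=BBGG R=OORR B=GGBB L=RROO
After move 3 (U): U=WWWW F=OOGG R=GGRR B=RRBB L=BBOO
After move 4 (R): R=RGRG U=WOWG F=OYGY D=YBYR B=WRWB
After move 5 (R): R=RRGG U=WYWY F=OBGR D=YWYW B=GROB
After move 6 (R): R=GRGR U=WBWR F=OWGW D=YOYG B=YRYB
After move 7 (F): F=GOWW U=WBOB R=WRRR D=GGYG L=BYOO
Query 1: R[1] = R
Query 2: D[3] = G
Query 3: R[0] = W
Query 4: D[2] = Y
Query 5: L[0] = B

Answer: R G W Y B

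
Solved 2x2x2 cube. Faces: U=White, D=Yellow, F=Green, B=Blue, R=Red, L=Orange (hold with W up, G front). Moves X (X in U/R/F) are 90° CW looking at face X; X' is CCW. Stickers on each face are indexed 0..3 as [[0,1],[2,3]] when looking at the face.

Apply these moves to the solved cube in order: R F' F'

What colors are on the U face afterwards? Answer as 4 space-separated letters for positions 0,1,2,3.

Answer: W G B Y

Derivation:
After move 1 (R): R=RRRR U=WGWG F=GYGY D=YBYB B=WBWB
After move 2 (F'): F=YYGG U=WGRR R=BRYR D=OOYB L=OGOW
After move 3 (F'): F=YGYG U=WGBY R=OROR D=GWYB L=OROR
Query: U face = WGBY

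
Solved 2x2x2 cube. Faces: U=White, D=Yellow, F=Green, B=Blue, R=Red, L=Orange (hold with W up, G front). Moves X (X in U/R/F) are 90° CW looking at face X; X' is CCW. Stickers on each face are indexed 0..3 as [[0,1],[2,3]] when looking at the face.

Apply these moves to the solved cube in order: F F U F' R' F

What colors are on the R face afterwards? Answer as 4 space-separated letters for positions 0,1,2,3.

Answer: B R O W

Derivation:
After move 1 (F): F=GGGG U=WWOO R=WRWR D=RRYY L=OYOY
After move 2 (F): F=GGGG U=WWYY R=OROR D=WWYY L=OROR
After move 3 (U): U=YWYW F=ORGG R=BBOR B=ORBB L=GGOR
After move 4 (F'): F=RGOG U=YWBO R=WBWR D=GRYY L=GWOY
After move 5 (R'): R=BRWW U=YBBO F=RWOO D=GGYG B=YRRB
After move 6 (F): F=OROW U=YBYW R=BROW D=WBYG L=GGOG
Query: R face = BROW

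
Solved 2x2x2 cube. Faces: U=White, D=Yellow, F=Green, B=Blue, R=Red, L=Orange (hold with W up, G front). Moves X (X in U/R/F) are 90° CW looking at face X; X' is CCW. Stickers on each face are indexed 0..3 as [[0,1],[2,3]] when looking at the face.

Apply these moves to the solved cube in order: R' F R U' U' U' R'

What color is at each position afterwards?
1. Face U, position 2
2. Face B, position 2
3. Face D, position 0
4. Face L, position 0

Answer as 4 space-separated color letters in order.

After move 1 (R'): R=RRRR U=WBWB F=GWGW D=YGYG B=YBYB
After move 2 (F): F=GGWW U=WBOO R=WRBR D=RRYG L=OYOG
After move 3 (R): R=BWRR U=WGOW F=GRWG D=RYYY B=OBBB
After move 4 (U'): U=GWWO F=OYWG R=GRRR B=BWBB L=OBOG
After move 5 (U'): U=WOGW F=OBWG R=OYRR B=GRBB L=BWOG
After move 6 (U'): U=OWWG F=BWWG R=OBRR B=OYBB L=GROG
After move 7 (R'): R=BROR U=OBWO F=BWWG D=RWYG B=YYYB
Query 1: U[2] = W
Query 2: B[2] = Y
Query 3: D[0] = R
Query 4: L[0] = G

Answer: W Y R G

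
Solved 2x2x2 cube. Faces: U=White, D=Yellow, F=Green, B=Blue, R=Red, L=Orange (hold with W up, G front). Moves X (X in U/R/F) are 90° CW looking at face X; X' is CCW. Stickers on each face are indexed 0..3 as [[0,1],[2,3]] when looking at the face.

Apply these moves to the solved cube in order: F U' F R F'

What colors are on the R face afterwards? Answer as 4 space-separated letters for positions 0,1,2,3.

Answer: B W W G

Derivation:
After move 1 (F): F=GGGG U=WWOO R=WRWR D=RRYY L=OYOY
After move 2 (U'): U=WOWO F=OYGG R=GGWR B=WRBB L=BBOY
After move 3 (F): F=GOGY U=WOYB R=WGOR D=WGYY L=BROR
After move 4 (R): R=OWRG U=WOYY F=GGGY D=WBYW B=BROB
After move 5 (F'): F=GYGG U=WOOR R=BWWG D=RRYW L=BYOY
Query: R face = BWWG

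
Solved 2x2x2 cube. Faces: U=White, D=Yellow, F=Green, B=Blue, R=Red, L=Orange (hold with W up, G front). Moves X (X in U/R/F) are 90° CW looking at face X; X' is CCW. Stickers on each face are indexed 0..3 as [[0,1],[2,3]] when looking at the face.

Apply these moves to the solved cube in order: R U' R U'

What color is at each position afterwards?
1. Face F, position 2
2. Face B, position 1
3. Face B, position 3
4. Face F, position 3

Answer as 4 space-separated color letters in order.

After move 1 (R): R=RRRR U=WGWG F=GYGY D=YBYB B=WBWB
After move 2 (U'): U=GGWW F=OOGY R=GYRR B=RRWB L=WBOO
After move 3 (R): R=RGRY U=GOWY F=OBGB D=YWYR B=WRGB
After move 4 (U'): U=OYGW F=WBGB R=OBRY B=RGGB L=WROO
Query 1: F[2] = G
Query 2: B[1] = G
Query 3: B[3] = B
Query 4: F[3] = B

Answer: G G B B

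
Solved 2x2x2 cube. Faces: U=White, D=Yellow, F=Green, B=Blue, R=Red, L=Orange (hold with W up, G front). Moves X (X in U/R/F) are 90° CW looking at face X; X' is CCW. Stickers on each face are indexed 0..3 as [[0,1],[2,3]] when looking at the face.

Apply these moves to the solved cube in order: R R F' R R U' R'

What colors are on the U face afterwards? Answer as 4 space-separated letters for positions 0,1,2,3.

After move 1 (R): R=RRRR U=WGWG F=GYGY D=YBYB B=WBWB
After move 2 (R): R=RRRR U=WYWY F=GBGB D=YWYW B=GBGB
After move 3 (F'): F=BBGG U=WYRR R=WRYR D=OOYW L=OYOW
After move 4 (R): R=YWRR U=WBRG F=BOGW D=OGYG B=RBYB
After move 5 (R): R=RYRW U=WORW F=BGGG D=OYYR B=GBBB
After move 6 (U'): U=OWWR F=OYGG R=BGRW B=RYBB L=GBOW
After move 7 (R'): R=GWBR U=OBWR F=OWGR D=OYYG B=RYYB
Query: U face = OBWR

Answer: O B W R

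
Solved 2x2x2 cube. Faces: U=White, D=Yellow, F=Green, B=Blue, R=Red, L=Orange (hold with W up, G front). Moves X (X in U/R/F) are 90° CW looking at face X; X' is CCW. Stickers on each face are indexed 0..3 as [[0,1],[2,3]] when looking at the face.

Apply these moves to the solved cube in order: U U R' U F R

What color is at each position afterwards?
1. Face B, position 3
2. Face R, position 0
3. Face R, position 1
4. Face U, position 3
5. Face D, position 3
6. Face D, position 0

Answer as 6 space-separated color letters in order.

After move 1 (U): U=WWWW F=RRGG R=BBRR B=OOBB L=GGOO
After move 2 (U): U=WWWW F=BBGG R=OORR B=GGBB L=RROO
After move 3 (R'): R=OROR U=WBWG F=BWGW D=YBYG B=YGYB
After move 4 (U): U=WWGB F=ORGW R=YGOR B=RRYB L=BWOO
After move 5 (F): F=GOWR U=WWOW R=GGBR D=OYYG L=BYOB
After move 6 (R): R=BGRG U=WOOR F=GYWG D=OYYR B=WRWB
Query 1: B[3] = B
Query 2: R[0] = B
Query 3: R[1] = G
Query 4: U[3] = R
Query 5: D[3] = R
Query 6: D[0] = O

Answer: B B G R R O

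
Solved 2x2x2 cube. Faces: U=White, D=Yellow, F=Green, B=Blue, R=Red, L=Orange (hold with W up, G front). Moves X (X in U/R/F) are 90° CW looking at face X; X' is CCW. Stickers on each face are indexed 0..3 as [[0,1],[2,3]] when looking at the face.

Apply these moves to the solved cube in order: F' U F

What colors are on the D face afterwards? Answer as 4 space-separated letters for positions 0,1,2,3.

After move 1 (F'): F=GGGG U=WWRR R=YRYR D=OOYY L=OWOW
After move 2 (U): U=RWRW F=YRGG R=BBYR B=OWBB L=GGOW
After move 3 (F): F=GYGR U=RWWG R=RBWR D=YBYY L=GOOO
Query: D face = YBYY

Answer: Y B Y Y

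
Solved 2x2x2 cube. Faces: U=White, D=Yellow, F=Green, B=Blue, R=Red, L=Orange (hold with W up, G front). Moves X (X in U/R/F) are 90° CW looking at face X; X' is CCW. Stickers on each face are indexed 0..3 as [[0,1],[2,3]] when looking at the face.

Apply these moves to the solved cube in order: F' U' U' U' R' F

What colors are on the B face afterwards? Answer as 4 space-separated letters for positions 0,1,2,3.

After move 1 (F'): F=GGGG U=WWRR R=YRYR D=OOYY L=OWOW
After move 2 (U'): U=WRWR F=OWGG R=GGYR B=YRBB L=BBOW
After move 3 (U'): U=RRWW F=BBGG R=OWYR B=GGBB L=YROW
After move 4 (U'): U=RWRW F=YRGG R=BBYR B=OWBB L=GGOW
After move 5 (R'): R=BRBY U=RBRO F=YWGW D=ORYG B=YWOB
After move 6 (F): F=GYWW U=RBWG R=RROY D=BBYG L=GOOR
Query: B face = YWOB

Answer: Y W O B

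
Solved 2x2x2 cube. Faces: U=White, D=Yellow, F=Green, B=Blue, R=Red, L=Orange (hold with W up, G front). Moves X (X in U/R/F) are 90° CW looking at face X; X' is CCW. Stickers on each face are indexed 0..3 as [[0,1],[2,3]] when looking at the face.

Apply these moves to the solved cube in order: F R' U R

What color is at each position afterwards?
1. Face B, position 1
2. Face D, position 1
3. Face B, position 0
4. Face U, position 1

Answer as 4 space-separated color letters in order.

After move 1 (F): F=GGGG U=WWOO R=WRWR D=RRYY L=OYOY
After move 2 (R'): R=RRWW U=WBOB F=GWGO D=RGYG B=YBRB
After move 3 (U): U=OWBB F=RRGO R=YBWW B=OYRB L=GWOY
After move 4 (R): R=WYWB U=ORBO F=RGGG D=RRYO B=BYWB
Query 1: B[1] = Y
Query 2: D[1] = R
Query 3: B[0] = B
Query 4: U[1] = R

Answer: Y R B R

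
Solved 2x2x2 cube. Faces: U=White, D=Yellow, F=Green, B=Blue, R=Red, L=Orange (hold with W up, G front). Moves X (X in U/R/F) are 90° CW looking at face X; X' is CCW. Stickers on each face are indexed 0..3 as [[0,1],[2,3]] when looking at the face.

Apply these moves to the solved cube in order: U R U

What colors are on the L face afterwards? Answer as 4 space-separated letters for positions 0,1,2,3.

Answer: R Y O O

Derivation:
After move 1 (U): U=WWWW F=RRGG R=BBRR B=OOBB L=GGOO
After move 2 (R): R=RBRB U=WRWG F=RYGY D=YBYO B=WOWB
After move 3 (U): U=WWGR F=RBGY R=WORB B=GGWB L=RYOO
Query: L face = RYOO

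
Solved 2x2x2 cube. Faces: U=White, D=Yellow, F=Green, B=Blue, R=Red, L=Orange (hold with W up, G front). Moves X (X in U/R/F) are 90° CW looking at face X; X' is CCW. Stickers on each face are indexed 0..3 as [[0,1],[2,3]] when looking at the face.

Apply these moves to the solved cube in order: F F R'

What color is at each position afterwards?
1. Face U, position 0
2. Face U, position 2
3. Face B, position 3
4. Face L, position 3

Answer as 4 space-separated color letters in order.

After move 1 (F): F=GGGG U=WWOO R=WRWR D=RRYY L=OYOY
After move 2 (F): F=GGGG U=WWYY R=OROR D=WWYY L=OROR
After move 3 (R'): R=RROO U=WBYB F=GWGY D=WGYG B=YBWB
Query 1: U[0] = W
Query 2: U[2] = Y
Query 3: B[3] = B
Query 4: L[3] = R

Answer: W Y B R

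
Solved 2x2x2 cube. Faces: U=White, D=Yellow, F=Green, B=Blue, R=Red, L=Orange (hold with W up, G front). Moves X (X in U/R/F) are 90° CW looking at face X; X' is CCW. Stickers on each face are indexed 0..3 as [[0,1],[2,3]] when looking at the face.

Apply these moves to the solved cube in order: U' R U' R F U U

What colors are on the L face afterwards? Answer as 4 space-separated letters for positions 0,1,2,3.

After move 1 (U'): U=WWWW F=OOGG R=GGRR B=RRBB L=BBOO
After move 2 (R): R=RGRG U=WOWG F=OYGY D=YBYR B=WRWB
After move 3 (U'): U=OGWW F=BBGY R=OYRG B=RGWB L=WROO
After move 4 (R): R=ROGY U=OBWY F=BBGR D=YWYR B=WGGB
After move 5 (F): F=GBRB U=OBOR R=WOYY D=GRYR L=WYOW
After move 6 (U): U=OORB F=WORB R=WGYY B=WYGB L=GBOW
After move 7 (U): U=ROBO F=WGRB R=WYYY B=GBGB L=WOOW
Query: L face = WOOW

Answer: W O O W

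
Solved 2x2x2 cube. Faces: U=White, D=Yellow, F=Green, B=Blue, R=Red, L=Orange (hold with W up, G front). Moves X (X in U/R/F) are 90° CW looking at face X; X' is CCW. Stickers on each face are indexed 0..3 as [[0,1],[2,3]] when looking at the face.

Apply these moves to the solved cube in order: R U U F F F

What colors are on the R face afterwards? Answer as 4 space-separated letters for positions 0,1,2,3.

Answer: B O Y R

Derivation:
After move 1 (R): R=RRRR U=WGWG F=GYGY D=YBYB B=WBWB
After move 2 (U): U=WWGG F=RRGY R=WBRR B=OOWB L=GYOO
After move 3 (U): U=GWGW F=WBGY R=OORR B=GYWB L=RROO
After move 4 (F): F=GWYB U=GWOR R=GOWR D=ROYB L=RYOB
After move 5 (F): F=YGBW U=GWBY R=OORR D=WGYB L=RROO
After move 6 (F): F=BYWG U=GWOR R=BOYR D=ROYB L=RWOG
Query: R face = BOYR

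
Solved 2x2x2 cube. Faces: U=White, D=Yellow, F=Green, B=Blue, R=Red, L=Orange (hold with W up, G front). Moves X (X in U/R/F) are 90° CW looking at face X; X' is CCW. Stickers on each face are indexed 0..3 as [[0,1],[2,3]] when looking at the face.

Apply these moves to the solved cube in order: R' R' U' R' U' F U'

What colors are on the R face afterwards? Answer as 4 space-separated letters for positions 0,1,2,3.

After move 1 (R'): R=RRRR U=WBWB F=GWGW D=YGYG B=YBYB
After move 2 (R'): R=RRRR U=WYWY F=GBGB D=YWYW B=GBGB
After move 3 (U'): U=YYWW F=OOGB R=GBRR B=RRGB L=GBOO
After move 4 (R'): R=BRGR U=YGWR F=OYGW D=YOYB B=WRWB
After move 5 (U'): U=GRYW F=GBGW R=OYGR B=BRWB L=WROO
After move 6 (F): F=GGWB U=GROR R=YYWR D=GOYB L=WYOO
After move 7 (U'): U=RRGO F=WYWB R=GGWR B=YYWB L=BROO
Query: R face = GGWR

Answer: G G W R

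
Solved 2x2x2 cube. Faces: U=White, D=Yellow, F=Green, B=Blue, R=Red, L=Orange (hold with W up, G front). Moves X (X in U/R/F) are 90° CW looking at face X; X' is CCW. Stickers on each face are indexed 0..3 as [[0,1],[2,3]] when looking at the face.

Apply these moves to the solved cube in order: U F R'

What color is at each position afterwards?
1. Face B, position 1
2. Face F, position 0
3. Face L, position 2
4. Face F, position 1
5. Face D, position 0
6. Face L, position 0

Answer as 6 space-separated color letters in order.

After move 1 (U): U=WWWW F=RRGG R=BBRR B=OOBB L=GGOO
After move 2 (F): F=GRGR U=WWOG R=WBWR D=RBYY L=GYOY
After move 3 (R'): R=BRWW U=WBOO F=GWGG D=RRYR B=YOBB
Query 1: B[1] = O
Query 2: F[0] = G
Query 3: L[2] = O
Query 4: F[1] = W
Query 5: D[0] = R
Query 6: L[0] = G

Answer: O G O W R G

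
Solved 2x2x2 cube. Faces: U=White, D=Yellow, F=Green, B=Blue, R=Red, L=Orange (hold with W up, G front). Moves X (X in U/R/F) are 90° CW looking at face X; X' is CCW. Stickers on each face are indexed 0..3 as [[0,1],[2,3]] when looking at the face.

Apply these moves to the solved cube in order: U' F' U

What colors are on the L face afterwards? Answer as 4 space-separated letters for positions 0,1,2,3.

After move 1 (U'): U=WWWW F=OOGG R=GGRR B=RRBB L=BBOO
After move 2 (F'): F=OGOG U=WWGR R=YGYR D=BOYY L=BWOW
After move 3 (U): U=GWRW F=YGOG R=RRYR B=BWBB L=OGOW
Query: L face = OGOW

Answer: O G O W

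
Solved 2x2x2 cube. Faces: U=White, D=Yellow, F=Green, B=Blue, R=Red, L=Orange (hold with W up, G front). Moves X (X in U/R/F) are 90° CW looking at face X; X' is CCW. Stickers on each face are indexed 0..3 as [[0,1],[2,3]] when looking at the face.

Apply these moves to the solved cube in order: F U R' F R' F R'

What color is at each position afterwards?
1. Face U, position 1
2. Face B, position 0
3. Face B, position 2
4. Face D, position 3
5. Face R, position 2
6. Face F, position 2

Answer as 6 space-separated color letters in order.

After move 1 (F): F=GGGG U=WWOO R=WRWR D=RRYY L=OYOY
After move 2 (U): U=OWOW F=WRGG R=BBWR B=OYBB L=GGOY
After move 3 (R'): R=BRBW U=OBOO F=WWGW D=RRYG B=YYRB
After move 4 (F): F=GWWW U=OBYG R=OROW D=BBYG L=GROR
After move 5 (R'): R=RWOO U=ORYY F=GBWG D=BWYW B=GYBB
After move 6 (F): F=WGGB U=ORRR R=YWYO D=ORYW L=GBOW
After move 7 (R'): R=WOYY U=OBRG F=WRGR D=OGYB B=WYRB
Query 1: U[1] = B
Query 2: B[0] = W
Query 3: B[2] = R
Query 4: D[3] = B
Query 5: R[2] = Y
Query 6: F[2] = G

Answer: B W R B Y G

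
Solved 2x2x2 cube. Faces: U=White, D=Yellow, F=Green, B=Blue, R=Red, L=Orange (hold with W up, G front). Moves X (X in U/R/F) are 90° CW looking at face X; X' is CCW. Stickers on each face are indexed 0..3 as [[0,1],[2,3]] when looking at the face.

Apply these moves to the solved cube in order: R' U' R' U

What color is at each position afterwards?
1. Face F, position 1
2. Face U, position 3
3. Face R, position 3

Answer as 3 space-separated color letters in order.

After move 1 (R'): R=RRRR U=WBWB F=GWGW D=YGYG B=YBYB
After move 2 (U'): U=BBWW F=OOGW R=GWRR B=RRYB L=YBOO
After move 3 (R'): R=WRGR U=BYWR F=OBGW D=YOYW B=GRGB
After move 4 (U): U=WBRY F=WRGW R=GRGR B=YBGB L=OBOO
Query 1: F[1] = R
Query 2: U[3] = Y
Query 3: R[3] = R

Answer: R Y R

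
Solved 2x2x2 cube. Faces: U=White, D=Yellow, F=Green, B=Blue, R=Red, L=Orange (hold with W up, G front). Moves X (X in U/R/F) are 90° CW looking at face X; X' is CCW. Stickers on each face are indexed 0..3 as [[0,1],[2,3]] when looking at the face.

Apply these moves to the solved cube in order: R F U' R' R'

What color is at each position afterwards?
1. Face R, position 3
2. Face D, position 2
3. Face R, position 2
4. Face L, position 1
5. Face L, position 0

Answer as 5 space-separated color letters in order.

After move 1 (R): R=RRRR U=WGWG F=GYGY D=YBYB B=WBWB
After move 2 (F): F=GGYY U=WGOO R=WRGR D=RRYB L=OYOB
After move 3 (U'): U=GOWO F=OYYY R=GGGR B=WRWB L=WBOB
After move 4 (R'): R=GRGG U=GWWW F=OOYO D=RYYY B=BRRB
After move 5 (R'): R=RGGG U=GRWB F=OWYW D=ROYO B=YRYB
Query 1: R[3] = G
Query 2: D[2] = Y
Query 3: R[2] = G
Query 4: L[1] = B
Query 5: L[0] = W

Answer: G Y G B W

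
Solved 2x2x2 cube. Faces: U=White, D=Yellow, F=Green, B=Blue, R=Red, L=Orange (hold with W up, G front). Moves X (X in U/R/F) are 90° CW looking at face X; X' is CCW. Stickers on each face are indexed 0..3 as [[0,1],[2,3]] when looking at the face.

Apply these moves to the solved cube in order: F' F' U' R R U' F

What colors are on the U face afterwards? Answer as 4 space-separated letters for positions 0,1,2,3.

Answer: W Y R R

Derivation:
After move 1 (F'): F=GGGG U=WWRR R=YRYR D=OOYY L=OWOW
After move 2 (F'): F=GGGG U=WWYY R=OROR D=WWYY L=OROR
After move 3 (U'): U=WYWY F=ORGG R=GGOR B=ORBB L=BBOR
After move 4 (R): R=OGRG U=WRWG F=OWGY D=WBYO B=YRYB
After move 5 (R): R=ROGG U=WWWY F=OBGO D=WYYY B=GRRB
After move 6 (U'): U=WYWW F=BBGO R=OBGG B=RORB L=GROR
After move 7 (F): F=GBOB U=WYRR R=WBWG D=GOYY L=GWOY
Query: U face = WYRR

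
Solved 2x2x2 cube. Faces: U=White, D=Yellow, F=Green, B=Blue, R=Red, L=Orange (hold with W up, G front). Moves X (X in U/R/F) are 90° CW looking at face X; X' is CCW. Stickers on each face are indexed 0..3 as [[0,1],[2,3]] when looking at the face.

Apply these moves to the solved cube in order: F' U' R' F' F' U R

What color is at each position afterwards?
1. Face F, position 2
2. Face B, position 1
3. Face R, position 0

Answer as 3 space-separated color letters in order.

Answer: R G B

Derivation:
After move 1 (F'): F=GGGG U=WWRR R=YRYR D=OOYY L=OWOW
After move 2 (U'): U=WRWR F=OWGG R=GGYR B=YRBB L=BBOW
After move 3 (R'): R=GRGY U=WBWY F=ORGR D=OWYG B=YROB
After move 4 (F'): F=RROG U=WBGG R=WROY D=BWYG L=BYOW
After move 5 (F'): F=RGRO U=WBWO R=WRBY D=YWYG L=BGOG
After move 6 (U): U=WWOB F=WRRO R=YRBY B=BGOB L=RGOG
After move 7 (R): R=BYYR U=WROO F=WWRG D=YOYB B=BGWB
Query 1: F[2] = R
Query 2: B[1] = G
Query 3: R[0] = B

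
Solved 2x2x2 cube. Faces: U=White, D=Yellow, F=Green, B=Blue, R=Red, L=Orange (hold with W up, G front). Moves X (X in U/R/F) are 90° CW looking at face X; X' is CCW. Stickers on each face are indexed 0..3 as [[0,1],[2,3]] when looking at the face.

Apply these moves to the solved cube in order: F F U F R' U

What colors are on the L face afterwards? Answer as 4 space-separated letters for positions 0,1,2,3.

Answer: G W O W

Derivation:
After move 1 (F): F=GGGG U=WWOO R=WRWR D=RRYY L=OYOY
After move 2 (F): F=GGGG U=WWYY R=OROR D=WWYY L=OROR
After move 3 (U): U=YWYW F=ORGG R=BBOR B=ORBB L=GGOR
After move 4 (F): F=GOGR U=YWRG R=YBWR D=OBYY L=GWOW
After move 5 (R'): R=BRYW U=YBRO F=GWGG D=OOYR B=YRBB
After move 6 (U): U=RYOB F=BRGG R=YRYW B=GWBB L=GWOW
Query: L face = GWOW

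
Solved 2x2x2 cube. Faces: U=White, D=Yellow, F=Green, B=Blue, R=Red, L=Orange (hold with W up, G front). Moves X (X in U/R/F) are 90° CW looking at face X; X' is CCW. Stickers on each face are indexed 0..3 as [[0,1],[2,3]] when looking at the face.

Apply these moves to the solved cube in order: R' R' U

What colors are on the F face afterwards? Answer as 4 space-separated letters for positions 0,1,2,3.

After move 1 (R'): R=RRRR U=WBWB F=GWGW D=YGYG B=YBYB
After move 2 (R'): R=RRRR U=WYWY F=GBGB D=YWYW B=GBGB
After move 3 (U): U=WWYY F=RRGB R=GBRR B=OOGB L=GBOO
Query: F face = RRGB

Answer: R R G B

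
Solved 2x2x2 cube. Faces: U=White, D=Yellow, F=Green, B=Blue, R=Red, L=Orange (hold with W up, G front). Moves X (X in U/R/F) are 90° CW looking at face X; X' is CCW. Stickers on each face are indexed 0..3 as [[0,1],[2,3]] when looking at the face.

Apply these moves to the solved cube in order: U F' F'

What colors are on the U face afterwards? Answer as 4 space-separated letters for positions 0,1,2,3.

After move 1 (U): U=WWWW F=RRGG R=BBRR B=OOBB L=GGOO
After move 2 (F'): F=RGRG U=WWBR R=YBYR D=GOYY L=GWOW
After move 3 (F'): F=GGRR U=WWYY R=OBGR D=WWYY L=GROB
Query: U face = WWYY

Answer: W W Y Y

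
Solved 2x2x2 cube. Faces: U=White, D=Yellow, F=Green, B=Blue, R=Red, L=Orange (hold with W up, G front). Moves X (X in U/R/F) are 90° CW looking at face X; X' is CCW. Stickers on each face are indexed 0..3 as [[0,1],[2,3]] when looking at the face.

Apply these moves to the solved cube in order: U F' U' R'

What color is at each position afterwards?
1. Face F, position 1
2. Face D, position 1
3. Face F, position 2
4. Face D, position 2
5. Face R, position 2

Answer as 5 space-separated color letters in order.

Answer: R W R Y R

Derivation:
After move 1 (U): U=WWWW F=RRGG R=BBRR B=OOBB L=GGOO
After move 2 (F'): F=RGRG U=WWBR R=YBYR D=GOYY L=GWOW
After move 3 (U'): U=WRWB F=GWRG R=RGYR B=YBBB L=OOOW
After move 4 (R'): R=GRRY U=WBWY F=GRRB D=GWYG B=YBOB
Query 1: F[1] = R
Query 2: D[1] = W
Query 3: F[2] = R
Query 4: D[2] = Y
Query 5: R[2] = R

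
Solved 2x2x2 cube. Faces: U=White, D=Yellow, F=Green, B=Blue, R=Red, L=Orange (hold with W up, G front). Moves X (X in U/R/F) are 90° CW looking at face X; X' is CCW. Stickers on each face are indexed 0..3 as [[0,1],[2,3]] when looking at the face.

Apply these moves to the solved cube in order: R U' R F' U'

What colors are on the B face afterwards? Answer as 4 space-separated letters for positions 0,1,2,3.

Answer: W G G B

Derivation:
After move 1 (R): R=RRRR U=WGWG F=GYGY D=YBYB B=WBWB
After move 2 (U'): U=GGWW F=OOGY R=GYRR B=RRWB L=WBOO
After move 3 (R): R=RGRY U=GOWY F=OBGB D=YWYR B=WRGB
After move 4 (F'): F=BBOG U=GORR R=WGYY D=BOYR L=WYOW
After move 5 (U'): U=ORGR F=WYOG R=BBYY B=WGGB L=WROW
Query: B face = WGGB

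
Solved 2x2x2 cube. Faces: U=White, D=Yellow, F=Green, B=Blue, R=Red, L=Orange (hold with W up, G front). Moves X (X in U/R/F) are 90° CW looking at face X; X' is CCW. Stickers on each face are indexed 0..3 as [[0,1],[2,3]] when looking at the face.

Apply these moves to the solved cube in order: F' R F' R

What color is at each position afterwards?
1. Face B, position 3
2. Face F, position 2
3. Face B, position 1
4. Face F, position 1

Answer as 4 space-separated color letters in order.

After move 1 (F'): F=GGGG U=WWRR R=YRYR D=OOYY L=OWOW
After move 2 (R): R=YYRR U=WGRG F=GOGY D=OBYB B=RBWB
After move 3 (F'): F=OYGG U=WGYR R=BYOR D=WWYB L=OGOR
After move 4 (R): R=OBRY U=WYYG F=OWGB D=WWYR B=RBGB
Query 1: B[3] = B
Query 2: F[2] = G
Query 3: B[1] = B
Query 4: F[1] = W

Answer: B G B W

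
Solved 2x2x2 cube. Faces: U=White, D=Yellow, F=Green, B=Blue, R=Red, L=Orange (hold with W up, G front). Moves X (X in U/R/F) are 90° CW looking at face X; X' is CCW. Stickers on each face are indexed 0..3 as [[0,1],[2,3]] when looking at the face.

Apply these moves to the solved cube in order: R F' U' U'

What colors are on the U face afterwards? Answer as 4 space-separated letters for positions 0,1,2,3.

After move 1 (R): R=RRRR U=WGWG F=GYGY D=YBYB B=WBWB
After move 2 (F'): F=YYGG U=WGRR R=BRYR D=OOYB L=OGOW
After move 3 (U'): U=GRWR F=OGGG R=YYYR B=BRWB L=WBOW
After move 4 (U'): U=RRGW F=WBGG R=OGYR B=YYWB L=BROW
Query: U face = RRGW

Answer: R R G W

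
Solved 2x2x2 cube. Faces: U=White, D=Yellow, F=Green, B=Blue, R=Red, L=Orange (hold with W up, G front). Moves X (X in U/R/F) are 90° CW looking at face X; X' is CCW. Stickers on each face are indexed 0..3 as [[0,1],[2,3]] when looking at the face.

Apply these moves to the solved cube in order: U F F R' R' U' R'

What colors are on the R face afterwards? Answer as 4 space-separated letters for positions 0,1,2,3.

Answer: B O G B

Derivation:
After move 1 (U): U=WWWW F=RRGG R=BBRR B=OOBB L=GGOO
After move 2 (F): F=GRGR U=WWOG R=WBWR D=RBYY L=GYOY
After move 3 (F): F=GGRR U=WWYY R=OBGR D=WWYY L=GROB
After move 4 (R'): R=BROG U=WBYO F=GWRY D=WGYR B=YOWB
After move 5 (R'): R=RGBO U=WWYY F=GBRO D=WWYY B=ROGB
After move 6 (U'): U=WYWY F=GRRO R=GBBO B=RGGB L=ROOB
After move 7 (R'): R=BOGB U=WGWR F=GYRY D=WRYO B=YGWB
Query: R face = BOGB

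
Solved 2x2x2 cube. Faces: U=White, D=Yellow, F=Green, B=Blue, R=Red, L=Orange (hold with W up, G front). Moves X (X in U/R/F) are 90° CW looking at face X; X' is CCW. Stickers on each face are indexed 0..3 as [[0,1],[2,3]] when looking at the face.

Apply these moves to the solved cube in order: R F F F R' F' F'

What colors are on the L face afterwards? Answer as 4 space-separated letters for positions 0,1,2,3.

After move 1 (R): R=RRRR U=WGWG F=GYGY D=YBYB B=WBWB
After move 2 (F): F=GGYY U=WGOO R=WRGR D=RRYB L=OYOB
After move 3 (F): F=YGYG U=WGBY R=OROR D=GWYB L=OROR
After move 4 (F): F=YYGG U=WGRR R=BRYR D=OOYB L=OGOW
After move 5 (R'): R=RRBY U=WWRW F=YGGR D=OYYG B=BBOB
After move 6 (F'): F=GRYG U=WWRB R=YROY D=GWYG L=OWOR
After move 7 (F'): F=RGGY U=WWYO R=WRGY D=WRYG L=OBOR
Query: L face = OBOR

Answer: O B O R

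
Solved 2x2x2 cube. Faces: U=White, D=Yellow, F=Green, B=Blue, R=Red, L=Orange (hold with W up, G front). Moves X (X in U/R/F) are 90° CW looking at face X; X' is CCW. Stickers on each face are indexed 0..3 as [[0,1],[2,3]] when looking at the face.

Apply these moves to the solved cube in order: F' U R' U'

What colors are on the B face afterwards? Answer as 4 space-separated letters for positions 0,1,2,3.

Answer: B R O B

Derivation:
After move 1 (F'): F=GGGG U=WWRR R=YRYR D=OOYY L=OWOW
After move 2 (U): U=RWRW F=YRGG R=BBYR B=OWBB L=GGOW
After move 3 (R'): R=BRBY U=RBRO F=YWGW D=ORYG B=YWOB
After move 4 (U'): U=BORR F=GGGW R=YWBY B=BROB L=YWOW
Query: B face = BROB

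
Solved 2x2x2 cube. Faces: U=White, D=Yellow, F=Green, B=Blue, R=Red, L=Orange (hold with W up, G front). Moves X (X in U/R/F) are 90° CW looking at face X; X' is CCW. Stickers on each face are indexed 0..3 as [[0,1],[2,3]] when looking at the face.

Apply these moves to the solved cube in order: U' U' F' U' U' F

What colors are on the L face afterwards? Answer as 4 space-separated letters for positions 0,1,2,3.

After move 1 (U'): U=WWWW F=OOGG R=GGRR B=RRBB L=BBOO
After move 2 (U'): U=WWWW F=BBGG R=OORR B=GGBB L=RROO
After move 3 (F'): F=BGBG U=WWOR R=YOYR D=ROYY L=RWOW
After move 4 (U'): U=WRWO F=RWBG R=BGYR B=YOBB L=GGOW
After move 5 (U'): U=ROWW F=GGBG R=RWYR B=BGBB L=YOOW
After move 6 (F): F=BGGG U=ROWO R=WWWR D=YRYY L=YROO
Query: L face = YROO

Answer: Y R O O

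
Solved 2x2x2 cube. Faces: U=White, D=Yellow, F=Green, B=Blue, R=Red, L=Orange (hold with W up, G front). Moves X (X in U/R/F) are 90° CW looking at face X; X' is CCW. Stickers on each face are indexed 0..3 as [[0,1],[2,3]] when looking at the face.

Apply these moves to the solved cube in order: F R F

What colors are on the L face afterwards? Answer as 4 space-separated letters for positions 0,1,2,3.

After move 1 (F): F=GGGG U=WWOO R=WRWR D=RRYY L=OYOY
After move 2 (R): R=WWRR U=WGOG F=GRGY D=RBYB B=OBWB
After move 3 (F): F=GGYR U=WGYY R=OWGR D=RWYB L=OROB
Query: L face = OROB

Answer: O R O B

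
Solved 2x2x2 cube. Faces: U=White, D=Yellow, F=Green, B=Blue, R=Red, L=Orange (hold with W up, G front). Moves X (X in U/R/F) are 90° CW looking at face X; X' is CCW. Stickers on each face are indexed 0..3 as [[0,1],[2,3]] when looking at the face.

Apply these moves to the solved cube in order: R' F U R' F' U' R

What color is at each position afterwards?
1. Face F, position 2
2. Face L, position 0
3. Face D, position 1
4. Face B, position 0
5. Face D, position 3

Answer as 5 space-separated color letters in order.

Answer: W G R B R

Derivation:
After move 1 (R'): R=RRRR U=WBWB F=GWGW D=YGYG B=YBYB
After move 2 (F): F=GGWW U=WBOO R=WRBR D=RRYG L=OYOG
After move 3 (U): U=OWOB F=WRWW R=YBBR B=OYYB L=GGOG
After move 4 (R'): R=BRYB U=OYOO F=WWWB D=RRYW B=GYRB
After move 5 (F'): F=WBWW U=OYBY R=RRRB D=GGYW L=GOOO
After move 6 (U'): U=YYOB F=GOWW R=WBRB B=RRRB L=GYOO
After move 7 (R): R=RWBB U=YOOW F=GGWW D=GRYR B=BRYB
Query 1: F[2] = W
Query 2: L[0] = G
Query 3: D[1] = R
Query 4: B[0] = B
Query 5: D[3] = R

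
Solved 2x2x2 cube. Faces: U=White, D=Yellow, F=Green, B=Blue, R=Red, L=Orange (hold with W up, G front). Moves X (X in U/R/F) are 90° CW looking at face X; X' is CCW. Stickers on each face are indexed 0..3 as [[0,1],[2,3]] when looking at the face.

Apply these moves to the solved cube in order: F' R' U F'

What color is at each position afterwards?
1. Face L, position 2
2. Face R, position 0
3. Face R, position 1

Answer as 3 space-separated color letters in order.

Answer: O G B

Derivation:
After move 1 (F'): F=GGGG U=WWRR R=YRYR D=OOYY L=OWOW
After move 2 (R'): R=RRYY U=WBRB F=GWGR D=OGYG B=YBOB
After move 3 (U): U=RWBB F=RRGR R=YBYY B=OWOB L=GWOW
After move 4 (F'): F=RRRG U=RWYY R=GBOY D=WWYG L=GBOB
Query 1: L[2] = O
Query 2: R[0] = G
Query 3: R[1] = B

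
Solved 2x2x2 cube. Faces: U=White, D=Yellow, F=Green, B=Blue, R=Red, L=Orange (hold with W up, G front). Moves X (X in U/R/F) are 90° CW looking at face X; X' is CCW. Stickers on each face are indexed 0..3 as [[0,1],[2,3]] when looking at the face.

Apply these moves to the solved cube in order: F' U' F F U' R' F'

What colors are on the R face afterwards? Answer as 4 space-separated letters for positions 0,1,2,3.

After move 1 (F'): F=GGGG U=WWRR R=YRYR D=OOYY L=OWOW
After move 2 (U'): U=WRWR F=OWGG R=GGYR B=YRBB L=BBOW
After move 3 (F): F=GOGW U=WRWB R=WGRR D=YGYY L=BOOO
After move 4 (F): F=GGWO U=WROO R=WGBR D=RWYY L=BYOG
After move 5 (U'): U=ROWO F=BYWO R=GGBR B=WGBB L=YROG
After move 6 (R'): R=GRGB U=RBWW F=BOWO D=RYYO B=YGWB
After move 7 (F'): F=OOBW U=RBGG R=YRRB D=RGYO L=YWOW
Query: R face = YRRB

Answer: Y R R B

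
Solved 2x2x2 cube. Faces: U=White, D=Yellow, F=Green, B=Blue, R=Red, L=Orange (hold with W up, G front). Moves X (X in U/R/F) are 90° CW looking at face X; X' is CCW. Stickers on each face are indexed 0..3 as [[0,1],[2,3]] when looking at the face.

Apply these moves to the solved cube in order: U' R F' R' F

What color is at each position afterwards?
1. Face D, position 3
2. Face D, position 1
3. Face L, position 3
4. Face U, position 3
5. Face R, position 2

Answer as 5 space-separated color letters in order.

After move 1 (U'): U=WWWW F=OOGG R=GGRR B=RRBB L=BBOO
After move 2 (R): R=RGRG U=WOWG F=OYGY D=YBYR B=WRWB
After move 3 (F'): F=YYOG U=WORR R=BGYG D=BOYR L=BGOW
After move 4 (R'): R=GGBY U=WWRW F=YOOR D=BYYG B=RROB
After move 5 (F): F=OYRO U=WWWG R=RGWY D=BGYG L=BBOY
Query 1: D[3] = G
Query 2: D[1] = G
Query 3: L[3] = Y
Query 4: U[3] = G
Query 5: R[2] = W

Answer: G G Y G W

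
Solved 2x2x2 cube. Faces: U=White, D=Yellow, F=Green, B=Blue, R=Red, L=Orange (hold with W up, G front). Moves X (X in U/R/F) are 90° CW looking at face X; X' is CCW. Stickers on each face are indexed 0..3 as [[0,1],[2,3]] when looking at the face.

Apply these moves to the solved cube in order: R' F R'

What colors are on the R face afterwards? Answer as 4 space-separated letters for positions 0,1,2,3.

Answer: R R W B

Derivation:
After move 1 (R'): R=RRRR U=WBWB F=GWGW D=YGYG B=YBYB
After move 2 (F): F=GGWW U=WBOO R=WRBR D=RRYG L=OYOG
After move 3 (R'): R=RRWB U=WYOY F=GBWO D=RGYW B=GBRB
Query: R face = RRWB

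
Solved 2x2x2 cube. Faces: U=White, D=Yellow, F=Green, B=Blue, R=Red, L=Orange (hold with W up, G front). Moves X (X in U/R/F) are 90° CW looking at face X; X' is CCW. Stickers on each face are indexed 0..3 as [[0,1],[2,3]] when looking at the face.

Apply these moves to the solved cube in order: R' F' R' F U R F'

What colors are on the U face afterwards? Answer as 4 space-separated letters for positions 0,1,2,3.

After move 1 (R'): R=RRRR U=WBWB F=GWGW D=YGYG B=YBYB
After move 2 (F'): F=WWGG U=WBRR R=GRYR D=OOYG L=OBOW
After move 3 (R'): R=RRGY U=WYRY F=WBGR D=OWYG B=GBOB
After move 4 (F): F=GWRB U=WYWB R=RRYY D=GRYG L=OOOW
After move 5 (U): U=WWBY F=RRRB R=GBYY B=OOOB L=GWOW
After move 6 (R): R=YGYB U=WRBB F=RRRG D=GOYO B=YOWB
After move 7 (F'): F=RGRR U=WRYY R=OGGB D=WWYO L=GBOB
Query: U face = WRYY

Answer: W R Y Y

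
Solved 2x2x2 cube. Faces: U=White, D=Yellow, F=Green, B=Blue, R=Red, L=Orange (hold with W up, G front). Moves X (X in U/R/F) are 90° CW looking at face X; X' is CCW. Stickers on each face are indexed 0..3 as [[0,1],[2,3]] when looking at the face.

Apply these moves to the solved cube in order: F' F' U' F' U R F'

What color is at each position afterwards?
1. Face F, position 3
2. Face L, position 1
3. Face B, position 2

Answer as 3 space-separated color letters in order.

After move 1 (F'): F=GGGG U=WWRR R=YRYR D=OOYY L=OWOW
After move 2 (F'): F=GGGG U=WWYY R=OROR D=WWYY L=OROR
After move 3 (U'): U=WYWY F=ORGG R=GGOR B=ORBB L=BBOR
After move 4 (F'): F=RGOG U=WYGO R=WGWR D=BRYY L=BYOW
After move 5 (U): U=GWOY F=WGOG R=ORWR B=BYBB L=RGOW
After move 6 (R): R=WORR U=GGOG F=WROY D=BBYB B=YYWB
After move 7 (F'): F=RYWO U=GGWR R=BOBR D=GWYB L=RGOO
Query 1: F[3] = O
Query 2: L[1] = G
Query 3: B[2] = W

Answer: O G W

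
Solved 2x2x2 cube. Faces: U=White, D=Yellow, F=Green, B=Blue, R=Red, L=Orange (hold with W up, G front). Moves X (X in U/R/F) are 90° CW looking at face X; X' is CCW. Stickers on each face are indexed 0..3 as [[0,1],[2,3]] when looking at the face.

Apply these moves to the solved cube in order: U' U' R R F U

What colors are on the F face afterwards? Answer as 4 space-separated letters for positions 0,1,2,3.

Answer: W R G B

Derivation:
After move 1 (U'): U=WWWW F=OOGG R=GGRR B=RRBB L=BBOO
After move 2 (U'): U=WWWW F=BBGG R=OORR B=GGBB L=RROO
After move 3 (R): R=RORO U=WBWG F=BYGY D=YBYG B=WGWB
After move 4 (R): R=RROO U=WYWY F=BBGG D=YWYW B=GGBB
After move 5 (F): F=GBGB U=WYOR R=WRYO D=ORYW L=RYOW
After move 6 (U): U=OWRY F=WRGB R=GGYO B=RYBB L=GBOW
Query: F face = WRGB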